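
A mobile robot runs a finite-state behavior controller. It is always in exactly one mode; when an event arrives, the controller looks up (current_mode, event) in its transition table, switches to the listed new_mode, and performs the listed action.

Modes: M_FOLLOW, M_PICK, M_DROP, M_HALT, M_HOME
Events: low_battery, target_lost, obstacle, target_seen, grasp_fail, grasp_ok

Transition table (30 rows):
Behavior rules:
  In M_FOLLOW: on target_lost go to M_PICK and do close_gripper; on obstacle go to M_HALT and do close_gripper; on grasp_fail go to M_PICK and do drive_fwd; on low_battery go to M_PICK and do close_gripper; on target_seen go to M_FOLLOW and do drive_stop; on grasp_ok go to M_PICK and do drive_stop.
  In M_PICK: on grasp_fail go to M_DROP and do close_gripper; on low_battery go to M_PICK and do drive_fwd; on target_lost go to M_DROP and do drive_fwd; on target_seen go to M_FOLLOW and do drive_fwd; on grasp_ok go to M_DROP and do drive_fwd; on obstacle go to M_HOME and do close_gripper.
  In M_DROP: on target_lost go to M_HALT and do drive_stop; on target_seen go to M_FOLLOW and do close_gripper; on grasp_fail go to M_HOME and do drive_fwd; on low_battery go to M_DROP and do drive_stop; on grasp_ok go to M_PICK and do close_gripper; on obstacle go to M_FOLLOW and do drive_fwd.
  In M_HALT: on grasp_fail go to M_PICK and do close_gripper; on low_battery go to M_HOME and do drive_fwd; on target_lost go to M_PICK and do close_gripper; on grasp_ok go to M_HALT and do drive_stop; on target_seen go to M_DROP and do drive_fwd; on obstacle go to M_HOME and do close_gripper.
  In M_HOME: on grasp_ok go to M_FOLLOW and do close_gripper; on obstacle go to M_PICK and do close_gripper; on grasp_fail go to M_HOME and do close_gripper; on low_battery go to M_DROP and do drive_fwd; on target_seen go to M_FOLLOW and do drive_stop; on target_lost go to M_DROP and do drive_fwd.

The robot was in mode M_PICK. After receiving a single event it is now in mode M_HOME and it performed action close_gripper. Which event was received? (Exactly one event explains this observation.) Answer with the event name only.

obstacle

try low_battery: (M_PICK, low_battery) → (M_PICK, drive_fwd)
try target_lost: (M_PICK, target_lost) → (M_DROP, drive_fwd)
try obstacle: (M_PICK, obstacle) → (M_HOME, close_gripper)  ← matches
try target_seen: (M_PICK, target_seen) → (M_FOLLOW, drive_fwd)
try grasp_fail: (M_PICK, grasp_fail) → (M_DROP, close_gripper)
try grasp_ok: (M_PICK, grasp_ok) → (M_DROP, drive_fwd)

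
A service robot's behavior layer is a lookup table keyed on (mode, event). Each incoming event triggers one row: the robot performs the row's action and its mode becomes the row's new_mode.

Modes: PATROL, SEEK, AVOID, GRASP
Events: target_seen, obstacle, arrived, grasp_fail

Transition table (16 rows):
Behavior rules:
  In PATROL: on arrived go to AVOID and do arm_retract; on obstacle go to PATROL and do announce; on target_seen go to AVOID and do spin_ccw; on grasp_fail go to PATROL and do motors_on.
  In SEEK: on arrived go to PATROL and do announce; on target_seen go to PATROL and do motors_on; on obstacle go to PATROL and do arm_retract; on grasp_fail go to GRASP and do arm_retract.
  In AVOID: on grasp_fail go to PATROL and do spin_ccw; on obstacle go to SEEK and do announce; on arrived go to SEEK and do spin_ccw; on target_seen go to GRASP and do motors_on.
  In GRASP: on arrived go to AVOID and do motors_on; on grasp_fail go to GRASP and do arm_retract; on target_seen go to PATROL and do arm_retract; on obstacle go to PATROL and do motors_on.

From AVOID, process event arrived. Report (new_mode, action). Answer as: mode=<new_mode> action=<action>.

mode=SEEK action=spin_ccw

current mode = AVOID; filter table to that mode:
  (AVOID, grasp_fail) → (PATROL, spin_ccw)
  (AVOID, obstacle) → (SEEK, announce)
  (AVOID, arrived) → (SEEK, spin_ccw)  ← event matches
  (AVOID, target_seen) → (GRASP, motors_on)
event = arrived selects (SEEK, spin_ccw)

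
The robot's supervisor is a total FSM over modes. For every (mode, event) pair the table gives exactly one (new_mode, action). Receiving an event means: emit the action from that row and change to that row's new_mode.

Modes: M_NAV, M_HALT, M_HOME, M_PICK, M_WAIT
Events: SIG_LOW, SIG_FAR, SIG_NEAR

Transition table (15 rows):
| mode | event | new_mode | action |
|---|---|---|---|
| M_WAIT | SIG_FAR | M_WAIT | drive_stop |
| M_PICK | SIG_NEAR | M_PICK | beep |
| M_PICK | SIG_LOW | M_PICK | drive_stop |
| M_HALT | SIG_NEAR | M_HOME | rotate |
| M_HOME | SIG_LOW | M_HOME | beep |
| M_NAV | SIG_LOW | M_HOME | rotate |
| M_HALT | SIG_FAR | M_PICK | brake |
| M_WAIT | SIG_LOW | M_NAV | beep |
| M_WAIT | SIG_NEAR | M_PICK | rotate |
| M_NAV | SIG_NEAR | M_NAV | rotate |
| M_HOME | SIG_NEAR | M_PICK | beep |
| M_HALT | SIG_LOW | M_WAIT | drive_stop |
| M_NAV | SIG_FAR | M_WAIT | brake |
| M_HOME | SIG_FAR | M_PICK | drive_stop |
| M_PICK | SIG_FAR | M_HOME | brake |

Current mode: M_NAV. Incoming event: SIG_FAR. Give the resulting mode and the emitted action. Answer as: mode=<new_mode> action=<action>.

current mode = M_NAV; filter table to that mode:
  (M_NAV, SIG_LOW) → (M_HOME, rotate)
  (M_NAV, SIG_NEAR) → (M_NAV, rotate)
  (M_NAV, SIG_FAR) → (M_WAIT, brake)  ← event matches
event = SIG_FAR selects (M_WAIT, brake)

mode=M_WAIT action=brake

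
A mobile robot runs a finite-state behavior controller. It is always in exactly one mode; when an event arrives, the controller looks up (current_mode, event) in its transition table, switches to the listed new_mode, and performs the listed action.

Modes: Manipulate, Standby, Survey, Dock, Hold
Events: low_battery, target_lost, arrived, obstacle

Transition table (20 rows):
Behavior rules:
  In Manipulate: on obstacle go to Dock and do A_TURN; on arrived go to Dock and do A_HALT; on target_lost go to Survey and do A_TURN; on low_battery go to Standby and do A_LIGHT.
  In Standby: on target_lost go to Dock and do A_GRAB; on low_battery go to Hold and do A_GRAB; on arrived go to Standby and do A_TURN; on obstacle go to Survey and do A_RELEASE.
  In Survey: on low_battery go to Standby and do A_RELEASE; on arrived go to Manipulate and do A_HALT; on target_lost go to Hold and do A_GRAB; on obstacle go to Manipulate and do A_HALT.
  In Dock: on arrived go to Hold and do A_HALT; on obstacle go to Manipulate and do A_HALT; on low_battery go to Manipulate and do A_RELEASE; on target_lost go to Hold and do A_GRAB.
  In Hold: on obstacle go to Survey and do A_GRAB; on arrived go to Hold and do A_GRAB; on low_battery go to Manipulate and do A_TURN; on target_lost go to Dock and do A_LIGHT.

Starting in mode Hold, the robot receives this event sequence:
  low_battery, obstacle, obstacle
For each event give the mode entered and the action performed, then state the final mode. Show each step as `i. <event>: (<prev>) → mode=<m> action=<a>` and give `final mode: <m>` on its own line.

final mode: Manipulate

1. low_battery: (Hold) → mode=Manipulate action=A_TURN
2. obstacle: (Manipulate) → mode=Dock action=A_TURN
3. obstacle: (Dock) → mode=Manipulate action=A_HALT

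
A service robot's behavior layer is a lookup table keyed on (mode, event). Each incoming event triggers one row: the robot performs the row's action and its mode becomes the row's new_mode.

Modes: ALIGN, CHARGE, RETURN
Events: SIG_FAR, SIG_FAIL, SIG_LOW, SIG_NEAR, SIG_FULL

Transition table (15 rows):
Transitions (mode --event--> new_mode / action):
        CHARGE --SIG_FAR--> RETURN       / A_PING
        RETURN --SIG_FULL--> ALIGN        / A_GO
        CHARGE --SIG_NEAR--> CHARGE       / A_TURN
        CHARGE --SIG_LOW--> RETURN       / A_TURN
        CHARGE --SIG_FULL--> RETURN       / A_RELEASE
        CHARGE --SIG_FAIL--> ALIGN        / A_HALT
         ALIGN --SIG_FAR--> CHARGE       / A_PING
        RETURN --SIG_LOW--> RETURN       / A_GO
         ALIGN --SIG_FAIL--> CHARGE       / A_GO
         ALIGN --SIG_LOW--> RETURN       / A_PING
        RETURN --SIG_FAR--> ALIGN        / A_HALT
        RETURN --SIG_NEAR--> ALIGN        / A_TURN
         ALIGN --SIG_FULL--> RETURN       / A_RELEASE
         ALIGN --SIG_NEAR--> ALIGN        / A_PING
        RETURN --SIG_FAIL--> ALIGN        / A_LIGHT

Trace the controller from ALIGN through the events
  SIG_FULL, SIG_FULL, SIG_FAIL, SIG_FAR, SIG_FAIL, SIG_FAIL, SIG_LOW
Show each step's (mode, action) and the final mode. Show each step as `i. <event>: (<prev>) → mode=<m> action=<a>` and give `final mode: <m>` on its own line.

1. SIG_FULL: (ALIGN) → mode=RETURN action=A_RELEASE
2. SIG_FULL: (RETURN) → mode=ALIGN action=A_GO
3. SIG_FAIL: (ALIGN) → mode=CHARGE action=A_GO
4. SIG_FAR: (CHARGE) → mode=RETURN action=A_PING
5. SIG_FAIL: (RETURN) → mode=ALIGN action=A_LIGHT
6. SIG_FAIL: (ALIGN) → mode=CHARGE action=A_GO
7. SIG_LOW: (CHARGE) → mode=RETURN action=A_TURN

final mode: RETURN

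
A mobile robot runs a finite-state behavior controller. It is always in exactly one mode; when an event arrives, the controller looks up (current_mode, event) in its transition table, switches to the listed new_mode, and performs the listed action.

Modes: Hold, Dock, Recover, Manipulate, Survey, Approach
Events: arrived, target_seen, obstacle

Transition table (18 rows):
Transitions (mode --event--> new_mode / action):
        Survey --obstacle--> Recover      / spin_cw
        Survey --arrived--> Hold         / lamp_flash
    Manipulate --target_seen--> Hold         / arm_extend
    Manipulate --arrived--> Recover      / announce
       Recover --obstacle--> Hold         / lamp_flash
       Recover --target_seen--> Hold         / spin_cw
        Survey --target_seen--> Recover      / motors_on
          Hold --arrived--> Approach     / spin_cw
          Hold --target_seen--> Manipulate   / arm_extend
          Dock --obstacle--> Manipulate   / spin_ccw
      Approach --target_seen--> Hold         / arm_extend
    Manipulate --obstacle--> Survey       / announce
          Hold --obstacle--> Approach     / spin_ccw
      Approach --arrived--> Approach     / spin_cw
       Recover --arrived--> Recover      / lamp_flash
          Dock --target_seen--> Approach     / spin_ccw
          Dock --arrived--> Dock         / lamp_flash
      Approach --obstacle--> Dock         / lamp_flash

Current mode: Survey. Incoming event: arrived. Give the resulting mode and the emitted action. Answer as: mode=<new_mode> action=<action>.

current mode = Survey; filter table to that mode:
  (Survey, obstacle) → (Recover, spin_cw)
  (Survey, arrived) → (Hold, lamp_flash)  ← event matches
  (Survey, target_seen) → (Recover, motors_on)
event = arrived selects (Hold, lamp_flash)

mode=Hold action=lamp_flash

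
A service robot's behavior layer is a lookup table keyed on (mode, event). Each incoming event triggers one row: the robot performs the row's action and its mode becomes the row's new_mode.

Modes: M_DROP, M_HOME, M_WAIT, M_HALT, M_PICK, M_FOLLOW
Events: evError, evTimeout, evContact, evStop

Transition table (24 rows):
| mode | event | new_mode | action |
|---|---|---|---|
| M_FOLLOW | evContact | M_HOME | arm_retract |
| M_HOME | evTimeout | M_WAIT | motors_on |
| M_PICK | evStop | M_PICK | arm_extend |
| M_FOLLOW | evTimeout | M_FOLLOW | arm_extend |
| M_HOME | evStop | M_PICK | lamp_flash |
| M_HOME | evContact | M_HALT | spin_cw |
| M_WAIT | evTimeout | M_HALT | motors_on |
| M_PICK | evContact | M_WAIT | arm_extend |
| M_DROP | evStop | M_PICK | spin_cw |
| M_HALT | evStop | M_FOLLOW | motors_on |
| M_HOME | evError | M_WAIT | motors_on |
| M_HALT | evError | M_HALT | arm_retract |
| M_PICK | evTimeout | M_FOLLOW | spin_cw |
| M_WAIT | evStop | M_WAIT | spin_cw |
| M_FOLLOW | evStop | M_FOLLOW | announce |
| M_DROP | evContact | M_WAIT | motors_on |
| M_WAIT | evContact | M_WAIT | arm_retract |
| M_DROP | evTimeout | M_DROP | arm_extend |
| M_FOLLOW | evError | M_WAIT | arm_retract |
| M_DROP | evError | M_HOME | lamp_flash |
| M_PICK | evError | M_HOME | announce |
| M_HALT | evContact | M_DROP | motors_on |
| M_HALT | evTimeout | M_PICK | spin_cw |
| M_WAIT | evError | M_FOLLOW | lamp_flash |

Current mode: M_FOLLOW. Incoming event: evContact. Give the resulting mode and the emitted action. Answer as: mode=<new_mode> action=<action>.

mode=M_HOME action=arm_retract

current mode = M_FOLLOW; filter table to that mode:
  (M_FOLLOW, evContact) → (M_HOME, arm_retract)  ← event matches
  (M_FOLLOW, evTimeout) → (M_FOLLOW, arm_extend)
  (M_FOLLOW, evStop) → (M_FOLLOW, announce)
  (M_FOLLOW, evError) → (M_WAIT, arm_retract)
event = evContact selects (M_HOME, arm_retract)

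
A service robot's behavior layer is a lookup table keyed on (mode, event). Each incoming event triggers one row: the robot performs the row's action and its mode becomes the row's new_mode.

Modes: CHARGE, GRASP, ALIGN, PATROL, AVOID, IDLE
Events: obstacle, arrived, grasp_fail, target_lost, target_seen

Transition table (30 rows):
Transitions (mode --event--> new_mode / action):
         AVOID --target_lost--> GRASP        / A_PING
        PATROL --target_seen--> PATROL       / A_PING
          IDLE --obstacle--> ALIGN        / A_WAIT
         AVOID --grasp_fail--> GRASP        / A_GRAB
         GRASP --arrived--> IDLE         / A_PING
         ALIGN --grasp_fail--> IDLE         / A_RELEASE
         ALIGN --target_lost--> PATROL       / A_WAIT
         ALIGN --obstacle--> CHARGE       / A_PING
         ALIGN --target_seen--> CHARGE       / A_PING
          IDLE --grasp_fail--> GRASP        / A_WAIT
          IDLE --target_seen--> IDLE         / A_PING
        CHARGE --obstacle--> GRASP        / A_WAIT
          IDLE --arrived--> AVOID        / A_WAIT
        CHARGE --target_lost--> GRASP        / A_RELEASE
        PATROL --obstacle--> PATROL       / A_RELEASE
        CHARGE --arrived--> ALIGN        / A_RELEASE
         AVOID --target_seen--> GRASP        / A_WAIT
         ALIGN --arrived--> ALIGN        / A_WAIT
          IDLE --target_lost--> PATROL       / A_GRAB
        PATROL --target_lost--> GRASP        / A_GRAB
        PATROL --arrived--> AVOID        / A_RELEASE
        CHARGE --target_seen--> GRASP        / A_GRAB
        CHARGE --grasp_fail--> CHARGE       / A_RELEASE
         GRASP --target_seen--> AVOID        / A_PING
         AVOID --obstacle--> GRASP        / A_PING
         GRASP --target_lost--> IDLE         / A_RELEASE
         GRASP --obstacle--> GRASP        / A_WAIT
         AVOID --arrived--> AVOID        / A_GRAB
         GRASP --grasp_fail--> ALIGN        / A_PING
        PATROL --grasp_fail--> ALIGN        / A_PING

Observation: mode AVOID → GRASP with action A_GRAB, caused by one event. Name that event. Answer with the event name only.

try obstacle: (AVOID, obstacle) → (GRASP, A_PING)
try arrived: (AVOID, arrived) → (AVOID, A_GRAB)
try grasp_fail: (AVOID, grasp_fail) → (GRASP, A_GRAB)  ← matches
try target_lost: (AVOID, target_lost) → (GRASP, A_PING)
try target_seen: (AVOID, target_seen) → (GRASP, A_WAIT)

grasp_fail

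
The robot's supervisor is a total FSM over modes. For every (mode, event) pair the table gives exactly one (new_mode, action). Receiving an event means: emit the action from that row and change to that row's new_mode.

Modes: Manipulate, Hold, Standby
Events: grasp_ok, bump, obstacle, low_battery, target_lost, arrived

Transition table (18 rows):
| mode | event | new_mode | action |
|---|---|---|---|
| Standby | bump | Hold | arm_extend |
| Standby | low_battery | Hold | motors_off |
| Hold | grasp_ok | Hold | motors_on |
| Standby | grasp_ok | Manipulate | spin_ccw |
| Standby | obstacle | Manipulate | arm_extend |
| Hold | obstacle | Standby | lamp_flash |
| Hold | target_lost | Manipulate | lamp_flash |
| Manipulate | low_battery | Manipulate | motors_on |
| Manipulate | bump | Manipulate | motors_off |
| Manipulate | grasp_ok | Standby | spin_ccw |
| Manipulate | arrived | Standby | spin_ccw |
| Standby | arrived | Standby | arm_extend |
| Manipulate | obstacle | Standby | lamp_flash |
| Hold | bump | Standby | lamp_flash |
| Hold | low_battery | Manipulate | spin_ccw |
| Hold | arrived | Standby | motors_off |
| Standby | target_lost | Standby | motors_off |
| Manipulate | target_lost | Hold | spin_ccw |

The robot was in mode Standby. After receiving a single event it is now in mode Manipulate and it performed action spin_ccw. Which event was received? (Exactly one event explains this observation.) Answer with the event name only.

try grasp_ok: (Standby, grasp_ok) → (Manipulate, spin_ccw)  ← matches
try bump: (Standby, bump) → (Hold, arm_extend)
try obstacle: (Standby, obstacle) → (Manipulate, arm_extend)
try low_battery: (Standby, low_battery) → (Hold, motors_off)
try target_lost: (Standby, target_lost) → (Standby, motors_off)
try arrived: (Standby, arrived) → (Standby, arm_extend)

grasp_ok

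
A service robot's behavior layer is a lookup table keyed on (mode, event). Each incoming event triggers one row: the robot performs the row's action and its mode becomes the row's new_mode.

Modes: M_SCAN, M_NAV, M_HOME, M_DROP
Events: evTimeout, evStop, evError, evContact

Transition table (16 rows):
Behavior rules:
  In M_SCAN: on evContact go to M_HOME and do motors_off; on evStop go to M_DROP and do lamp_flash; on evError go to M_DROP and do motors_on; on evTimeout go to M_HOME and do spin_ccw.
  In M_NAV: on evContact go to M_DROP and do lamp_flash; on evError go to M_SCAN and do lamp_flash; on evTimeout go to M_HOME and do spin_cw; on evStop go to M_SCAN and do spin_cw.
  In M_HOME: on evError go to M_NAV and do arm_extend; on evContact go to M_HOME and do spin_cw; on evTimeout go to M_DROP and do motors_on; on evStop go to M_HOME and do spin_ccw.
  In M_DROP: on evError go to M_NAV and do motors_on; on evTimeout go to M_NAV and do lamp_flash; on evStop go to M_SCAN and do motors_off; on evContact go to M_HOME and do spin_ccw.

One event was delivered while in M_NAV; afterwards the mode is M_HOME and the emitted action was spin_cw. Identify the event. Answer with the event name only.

try evTimeout: (M_NAV, evTimeout) → (M_HOME, spin_cw)  ← matches
try evStop: (M_NAV, evStop) → (M_SCAN, spin_cw)
try evError: (M_NAV, evError) → (M_SCAN, lamp_flash)
try evContact: (M_NAV, evContact) → (M_DROP, lamp_flash)

evTimeout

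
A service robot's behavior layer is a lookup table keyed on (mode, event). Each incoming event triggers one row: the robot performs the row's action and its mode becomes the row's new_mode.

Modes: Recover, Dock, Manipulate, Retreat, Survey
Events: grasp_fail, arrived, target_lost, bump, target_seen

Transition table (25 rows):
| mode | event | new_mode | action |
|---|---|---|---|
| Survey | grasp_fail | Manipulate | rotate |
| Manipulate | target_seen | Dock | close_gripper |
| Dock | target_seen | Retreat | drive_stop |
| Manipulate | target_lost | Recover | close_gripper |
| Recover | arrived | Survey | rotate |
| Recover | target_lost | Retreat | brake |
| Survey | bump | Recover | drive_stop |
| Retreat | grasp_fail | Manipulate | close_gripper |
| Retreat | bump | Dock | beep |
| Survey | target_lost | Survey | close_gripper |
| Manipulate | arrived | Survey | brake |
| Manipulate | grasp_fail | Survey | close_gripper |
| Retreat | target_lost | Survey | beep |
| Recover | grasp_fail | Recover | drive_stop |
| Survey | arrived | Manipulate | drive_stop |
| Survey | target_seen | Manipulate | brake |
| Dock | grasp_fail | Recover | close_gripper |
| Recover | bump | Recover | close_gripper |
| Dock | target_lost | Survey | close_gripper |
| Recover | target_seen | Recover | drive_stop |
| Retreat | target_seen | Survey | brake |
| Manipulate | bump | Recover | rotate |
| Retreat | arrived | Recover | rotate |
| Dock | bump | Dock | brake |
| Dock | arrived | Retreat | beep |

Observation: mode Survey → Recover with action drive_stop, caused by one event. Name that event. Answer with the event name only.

try grasp_fail: (Survey, grasp_fail) → (Manipulate, rotate)
try arrived: (Survey, arrived) → (Manipulate, drive_stop)
try target_lost: (Survey, target_lost) → (Survey, close_gripper)
try bump: (Survey, bump) → (Recover, drive_stop)  ← matches
try target_seen: (Survey, target_seen) → (Manipulate, brake)

bump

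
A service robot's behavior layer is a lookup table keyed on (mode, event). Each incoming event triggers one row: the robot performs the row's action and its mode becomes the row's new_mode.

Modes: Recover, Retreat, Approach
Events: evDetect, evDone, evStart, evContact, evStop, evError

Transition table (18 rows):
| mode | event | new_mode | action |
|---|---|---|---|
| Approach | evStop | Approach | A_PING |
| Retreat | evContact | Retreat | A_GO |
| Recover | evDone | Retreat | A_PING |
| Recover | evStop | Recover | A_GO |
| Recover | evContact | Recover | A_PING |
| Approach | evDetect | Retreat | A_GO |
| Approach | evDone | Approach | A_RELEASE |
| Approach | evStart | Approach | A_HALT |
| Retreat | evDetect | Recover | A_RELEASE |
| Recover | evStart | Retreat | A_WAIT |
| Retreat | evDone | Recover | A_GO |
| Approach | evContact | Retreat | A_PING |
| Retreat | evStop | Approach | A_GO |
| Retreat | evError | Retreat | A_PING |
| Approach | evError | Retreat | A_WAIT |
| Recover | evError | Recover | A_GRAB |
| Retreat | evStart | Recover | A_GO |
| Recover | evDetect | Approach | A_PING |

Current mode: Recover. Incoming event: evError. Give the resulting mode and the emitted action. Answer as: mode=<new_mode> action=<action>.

current mode = Recover; filter table to that mode:
  (Recover, evDone) → (Retreat, A_PING)
  (Recover, evStop) → (Recover, A_GO)
  (Recover, evContact) → (Recover, A_PING)
  (Recover, evStart) → (Retreat, A_WAIT)
  (Recover, evError) → (Recover, A_GRAB)  ← event matches
  (Recover, evDetect) → (Approach, A_PING)
event = evError selects (Recover, A_GRAB)

mode=Recover action=A_GRAB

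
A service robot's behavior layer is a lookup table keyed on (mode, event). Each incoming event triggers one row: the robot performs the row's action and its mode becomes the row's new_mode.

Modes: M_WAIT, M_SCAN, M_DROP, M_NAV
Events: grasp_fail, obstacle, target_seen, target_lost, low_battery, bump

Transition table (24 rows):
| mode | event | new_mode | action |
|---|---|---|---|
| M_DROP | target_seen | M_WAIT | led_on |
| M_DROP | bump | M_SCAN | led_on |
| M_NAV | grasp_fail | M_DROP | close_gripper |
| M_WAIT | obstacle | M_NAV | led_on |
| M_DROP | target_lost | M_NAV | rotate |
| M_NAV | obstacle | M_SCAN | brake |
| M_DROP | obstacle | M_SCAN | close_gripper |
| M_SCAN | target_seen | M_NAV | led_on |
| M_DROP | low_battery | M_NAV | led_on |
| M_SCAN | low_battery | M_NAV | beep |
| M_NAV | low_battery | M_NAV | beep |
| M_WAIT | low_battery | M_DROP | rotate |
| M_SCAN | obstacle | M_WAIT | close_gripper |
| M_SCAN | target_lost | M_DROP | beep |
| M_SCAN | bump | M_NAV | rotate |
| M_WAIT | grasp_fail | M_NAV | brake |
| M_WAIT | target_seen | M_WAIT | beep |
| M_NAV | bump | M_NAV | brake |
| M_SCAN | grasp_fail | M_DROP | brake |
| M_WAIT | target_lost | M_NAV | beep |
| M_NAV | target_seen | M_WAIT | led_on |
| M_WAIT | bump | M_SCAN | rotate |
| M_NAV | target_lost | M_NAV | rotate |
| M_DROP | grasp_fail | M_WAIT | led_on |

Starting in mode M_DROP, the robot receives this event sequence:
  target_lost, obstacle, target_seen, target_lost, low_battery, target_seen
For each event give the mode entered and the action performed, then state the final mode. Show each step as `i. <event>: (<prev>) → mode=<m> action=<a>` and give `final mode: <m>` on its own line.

1. target_lost: (M_DROP) → mode=M_NAV action=rotate
2. obstacle: (M_NAV) → mode=M_SCAN action=brake
3. target_seen: (M_SCAN) → mode=M_NAV action=led_on
4. target_lost: (M_NAV) → mode=M_NAV action=rotate
5. low_battery: (M_NAV) → mode=M_NAV action=beep
6. target_seen: (M_NAV) → mode=M_WAIT action=led_on

final mode: M_WAIT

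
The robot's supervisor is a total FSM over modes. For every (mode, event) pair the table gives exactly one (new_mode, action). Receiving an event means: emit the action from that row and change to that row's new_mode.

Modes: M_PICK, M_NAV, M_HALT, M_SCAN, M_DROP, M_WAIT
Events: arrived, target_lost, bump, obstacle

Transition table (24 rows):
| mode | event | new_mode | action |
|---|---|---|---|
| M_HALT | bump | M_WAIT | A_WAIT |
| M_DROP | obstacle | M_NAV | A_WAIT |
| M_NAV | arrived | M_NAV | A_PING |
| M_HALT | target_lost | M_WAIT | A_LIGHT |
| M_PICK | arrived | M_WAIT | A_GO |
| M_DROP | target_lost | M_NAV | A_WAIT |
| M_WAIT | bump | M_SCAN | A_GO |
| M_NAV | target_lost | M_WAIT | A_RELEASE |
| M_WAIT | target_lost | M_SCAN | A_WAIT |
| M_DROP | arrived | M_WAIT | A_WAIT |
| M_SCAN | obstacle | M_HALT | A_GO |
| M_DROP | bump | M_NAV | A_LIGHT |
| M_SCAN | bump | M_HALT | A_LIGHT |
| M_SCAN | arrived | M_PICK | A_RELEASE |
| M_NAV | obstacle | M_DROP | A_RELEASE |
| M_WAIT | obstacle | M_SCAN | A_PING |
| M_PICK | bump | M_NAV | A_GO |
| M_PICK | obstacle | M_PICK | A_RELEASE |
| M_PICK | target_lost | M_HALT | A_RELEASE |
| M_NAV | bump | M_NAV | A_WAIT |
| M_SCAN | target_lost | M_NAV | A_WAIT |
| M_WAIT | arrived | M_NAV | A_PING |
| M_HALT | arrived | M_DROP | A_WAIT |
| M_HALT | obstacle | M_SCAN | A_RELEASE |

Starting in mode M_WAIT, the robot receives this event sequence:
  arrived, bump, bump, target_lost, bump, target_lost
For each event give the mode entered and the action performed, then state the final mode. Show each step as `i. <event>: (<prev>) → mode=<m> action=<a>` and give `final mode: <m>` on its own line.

1. arrived: (M_WAIT) → mode=M_NAV action=A_PING
2. bump: (M_NAV) → mode=M_NAV action=A_WAIT
3. bump: (M_NAV) → mode=M_NAV action=A_WAIT
4. target_lost: (M_NAV) → mode=M_WAIT action=A_RELEASE
5. bump: (M_WAIT) → mode=M_SCAN action=A_GO
6. target_lost: (M_SCAN) → mode=M_NAV action=A_WAIT

final mode: M_NAV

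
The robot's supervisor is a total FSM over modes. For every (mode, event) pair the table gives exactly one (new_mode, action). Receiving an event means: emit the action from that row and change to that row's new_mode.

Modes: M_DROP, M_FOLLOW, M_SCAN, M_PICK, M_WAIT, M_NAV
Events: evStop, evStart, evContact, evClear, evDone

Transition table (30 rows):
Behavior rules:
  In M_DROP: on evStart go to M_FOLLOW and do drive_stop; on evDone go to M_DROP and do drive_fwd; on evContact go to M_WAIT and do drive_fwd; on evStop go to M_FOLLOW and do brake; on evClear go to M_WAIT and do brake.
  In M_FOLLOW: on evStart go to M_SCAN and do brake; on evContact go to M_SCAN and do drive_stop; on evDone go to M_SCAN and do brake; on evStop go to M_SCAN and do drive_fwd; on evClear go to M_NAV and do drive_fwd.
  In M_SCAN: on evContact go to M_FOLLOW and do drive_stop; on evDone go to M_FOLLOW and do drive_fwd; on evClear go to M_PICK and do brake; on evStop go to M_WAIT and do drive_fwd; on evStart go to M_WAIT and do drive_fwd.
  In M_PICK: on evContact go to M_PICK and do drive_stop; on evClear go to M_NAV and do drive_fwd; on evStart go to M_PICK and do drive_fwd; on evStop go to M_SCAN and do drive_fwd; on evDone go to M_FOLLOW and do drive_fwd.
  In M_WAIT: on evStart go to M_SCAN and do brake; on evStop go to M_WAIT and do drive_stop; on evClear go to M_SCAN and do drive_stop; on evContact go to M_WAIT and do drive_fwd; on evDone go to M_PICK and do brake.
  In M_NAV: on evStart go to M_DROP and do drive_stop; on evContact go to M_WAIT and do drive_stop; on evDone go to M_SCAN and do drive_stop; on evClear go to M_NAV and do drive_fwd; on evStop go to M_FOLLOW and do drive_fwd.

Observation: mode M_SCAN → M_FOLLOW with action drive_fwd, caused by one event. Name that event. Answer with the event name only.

evDone

try evStop: (M_SCAN, evStop) → (M_WAIT, drive_fwd)
try evStart: (M_SCAN, evStart) → (M_WAIT, drive_fwd)
try evContact: (M_SCAN, evContact) → (M_FOLLOW, drive_stop)
try evClear: (M_SCAN, evClear) → (M_PICK, brake)
try evDone: (M_SCAN, evDone) → (M_FOLLOW, drive_fwd)  ← matches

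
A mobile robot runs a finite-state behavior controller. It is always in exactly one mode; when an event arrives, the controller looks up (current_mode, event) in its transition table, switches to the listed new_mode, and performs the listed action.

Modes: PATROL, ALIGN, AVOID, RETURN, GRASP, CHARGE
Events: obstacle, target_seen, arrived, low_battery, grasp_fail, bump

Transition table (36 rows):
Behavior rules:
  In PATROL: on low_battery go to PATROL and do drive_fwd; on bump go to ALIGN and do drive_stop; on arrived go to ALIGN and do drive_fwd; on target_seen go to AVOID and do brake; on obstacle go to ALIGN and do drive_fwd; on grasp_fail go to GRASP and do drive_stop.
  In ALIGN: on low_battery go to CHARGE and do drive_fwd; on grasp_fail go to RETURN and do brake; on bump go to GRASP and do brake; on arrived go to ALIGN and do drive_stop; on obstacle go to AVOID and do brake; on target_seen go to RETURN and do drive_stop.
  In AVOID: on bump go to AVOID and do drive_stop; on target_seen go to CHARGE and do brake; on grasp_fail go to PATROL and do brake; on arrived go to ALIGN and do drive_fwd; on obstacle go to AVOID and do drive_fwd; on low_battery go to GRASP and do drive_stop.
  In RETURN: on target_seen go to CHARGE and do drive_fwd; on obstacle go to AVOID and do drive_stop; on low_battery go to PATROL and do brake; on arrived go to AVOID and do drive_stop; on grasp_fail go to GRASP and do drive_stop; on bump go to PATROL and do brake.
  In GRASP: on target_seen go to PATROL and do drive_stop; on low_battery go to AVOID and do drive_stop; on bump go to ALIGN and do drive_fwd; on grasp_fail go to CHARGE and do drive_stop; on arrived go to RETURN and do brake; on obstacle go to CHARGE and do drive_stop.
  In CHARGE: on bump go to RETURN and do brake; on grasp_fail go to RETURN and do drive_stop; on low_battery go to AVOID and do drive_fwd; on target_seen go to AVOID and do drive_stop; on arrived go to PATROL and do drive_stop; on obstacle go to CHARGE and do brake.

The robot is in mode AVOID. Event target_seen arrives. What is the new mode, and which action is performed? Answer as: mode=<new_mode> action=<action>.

current mode = AVOID; filter table to that mode:
  (AVOID, bump) → (AVOID, drive_stop)
  (AVOID, target_seen) → (CHARGE, brake)  ← event matches
  (AVOID, grasp_fail) → (PATROL, brake)
  (AVOID, arrived) → (ALIGN, drive_fwd)
  (AVOID, obstacle) → (AVOID, drive_fwd)
  (AVOID, low_battery) → (GRASP, drive_stop)
event = target_seen selects (CHARGE, brake)

mode=CHARGE action=brake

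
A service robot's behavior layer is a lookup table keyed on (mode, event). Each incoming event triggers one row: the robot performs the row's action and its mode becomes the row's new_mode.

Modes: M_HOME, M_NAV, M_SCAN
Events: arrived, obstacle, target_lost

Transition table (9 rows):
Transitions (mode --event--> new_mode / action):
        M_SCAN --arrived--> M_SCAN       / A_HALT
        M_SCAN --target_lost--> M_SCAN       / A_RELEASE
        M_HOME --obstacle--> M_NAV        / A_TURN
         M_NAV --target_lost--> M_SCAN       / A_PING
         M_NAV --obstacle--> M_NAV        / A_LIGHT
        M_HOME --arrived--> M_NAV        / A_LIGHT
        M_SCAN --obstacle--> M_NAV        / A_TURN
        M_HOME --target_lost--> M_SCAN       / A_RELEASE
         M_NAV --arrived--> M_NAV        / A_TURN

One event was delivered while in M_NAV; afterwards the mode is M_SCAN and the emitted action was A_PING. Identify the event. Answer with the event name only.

try arrived: (M_NAV, arrived) → (M_NAV, A_TURN)
try obstacle: (M_NAV, obstacle) → (M_NAV, A_LIGHT)
try target_lost: (M_NAV, target_lost) → (M_SCAN, A_PING)  ← matches

target_lost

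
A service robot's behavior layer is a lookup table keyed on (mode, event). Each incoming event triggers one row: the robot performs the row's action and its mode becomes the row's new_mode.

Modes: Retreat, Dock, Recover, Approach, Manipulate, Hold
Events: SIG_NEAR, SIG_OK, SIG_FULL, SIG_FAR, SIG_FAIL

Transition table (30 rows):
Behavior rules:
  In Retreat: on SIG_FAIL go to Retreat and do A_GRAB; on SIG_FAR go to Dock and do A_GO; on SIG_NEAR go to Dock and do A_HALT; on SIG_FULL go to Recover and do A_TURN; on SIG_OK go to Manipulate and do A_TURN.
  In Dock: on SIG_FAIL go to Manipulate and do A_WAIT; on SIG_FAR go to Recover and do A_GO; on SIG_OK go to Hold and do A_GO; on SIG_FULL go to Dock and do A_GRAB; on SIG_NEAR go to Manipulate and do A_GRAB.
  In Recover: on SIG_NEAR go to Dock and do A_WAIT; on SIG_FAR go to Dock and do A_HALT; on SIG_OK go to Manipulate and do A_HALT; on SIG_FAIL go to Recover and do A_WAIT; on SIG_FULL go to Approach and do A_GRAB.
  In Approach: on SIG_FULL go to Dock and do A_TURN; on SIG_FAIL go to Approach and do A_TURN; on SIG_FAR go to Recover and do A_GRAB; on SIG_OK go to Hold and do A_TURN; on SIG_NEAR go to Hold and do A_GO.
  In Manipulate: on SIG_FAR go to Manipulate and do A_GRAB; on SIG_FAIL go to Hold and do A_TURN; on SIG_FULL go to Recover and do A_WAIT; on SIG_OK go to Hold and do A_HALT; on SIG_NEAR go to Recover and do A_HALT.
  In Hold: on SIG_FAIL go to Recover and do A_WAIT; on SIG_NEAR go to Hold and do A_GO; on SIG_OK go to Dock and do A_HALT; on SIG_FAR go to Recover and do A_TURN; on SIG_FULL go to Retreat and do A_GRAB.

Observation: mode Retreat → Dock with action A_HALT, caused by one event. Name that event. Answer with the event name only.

SIG_NEAR

try SIG_NEAR: (Retreat, SIG_NEAR) → (Dock, A_HALT)  ← matches
try SIG_OK: (Retreat, SIG_OK) → (Manipulate, A_TURN)
try SIG_FULL: (Retreat, SIG_FULL) → (Recover, A_TURN)
try SIG_FAR: (Retreat, SIG_FAR) → (Dock, A_GO)
try SIG_FAIL: (Retreat, SIG_FAIL) → (Retreat, A_GRAB)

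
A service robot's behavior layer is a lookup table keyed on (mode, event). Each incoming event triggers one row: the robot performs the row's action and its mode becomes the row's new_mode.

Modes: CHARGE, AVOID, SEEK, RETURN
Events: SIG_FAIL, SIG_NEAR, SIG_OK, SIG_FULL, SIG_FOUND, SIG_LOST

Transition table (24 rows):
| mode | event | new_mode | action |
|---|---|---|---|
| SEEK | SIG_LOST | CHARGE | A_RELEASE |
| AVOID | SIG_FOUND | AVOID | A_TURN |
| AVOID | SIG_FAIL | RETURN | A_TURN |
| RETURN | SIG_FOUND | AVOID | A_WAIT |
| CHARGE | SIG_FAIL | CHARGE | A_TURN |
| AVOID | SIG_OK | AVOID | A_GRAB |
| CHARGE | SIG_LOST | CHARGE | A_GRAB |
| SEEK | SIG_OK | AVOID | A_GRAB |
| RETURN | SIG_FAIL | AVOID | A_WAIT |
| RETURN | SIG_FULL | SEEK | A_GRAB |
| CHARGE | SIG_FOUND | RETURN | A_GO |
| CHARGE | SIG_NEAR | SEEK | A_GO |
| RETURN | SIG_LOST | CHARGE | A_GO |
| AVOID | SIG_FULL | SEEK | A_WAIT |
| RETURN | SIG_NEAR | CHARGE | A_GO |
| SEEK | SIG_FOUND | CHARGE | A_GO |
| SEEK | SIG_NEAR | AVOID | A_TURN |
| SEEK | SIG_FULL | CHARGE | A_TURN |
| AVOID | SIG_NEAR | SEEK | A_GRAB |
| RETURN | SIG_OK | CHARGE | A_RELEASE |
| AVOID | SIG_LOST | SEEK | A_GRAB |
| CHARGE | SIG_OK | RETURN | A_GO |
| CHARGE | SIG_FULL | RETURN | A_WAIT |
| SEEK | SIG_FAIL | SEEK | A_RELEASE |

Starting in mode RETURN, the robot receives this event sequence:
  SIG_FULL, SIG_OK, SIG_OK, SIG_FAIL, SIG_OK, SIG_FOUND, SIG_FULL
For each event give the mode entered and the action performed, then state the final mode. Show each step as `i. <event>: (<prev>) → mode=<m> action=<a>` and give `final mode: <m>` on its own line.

final mode: SEEK

1. SIG_FULL: (RETURN) → mode=SEEK action=A_GRAB
2. SIG_OK: (SEEK) → mode=AVOID action=A_GRAB
3. SIG_OK: (AVOID) → mode=AVOID action=A_GRAB
4. SIG_FAIL: (AVOID) → mode=RETURN action=A_TURN
5. SIG_OK: (RETURN) → mode=CHARGE action=A_RELEASE
6. SIG_FOUND: (CHARGE) → mode=RETURN action=A_GO
7. SIG_FULL: (RETURN) → mode=SEEK action=A_GRAB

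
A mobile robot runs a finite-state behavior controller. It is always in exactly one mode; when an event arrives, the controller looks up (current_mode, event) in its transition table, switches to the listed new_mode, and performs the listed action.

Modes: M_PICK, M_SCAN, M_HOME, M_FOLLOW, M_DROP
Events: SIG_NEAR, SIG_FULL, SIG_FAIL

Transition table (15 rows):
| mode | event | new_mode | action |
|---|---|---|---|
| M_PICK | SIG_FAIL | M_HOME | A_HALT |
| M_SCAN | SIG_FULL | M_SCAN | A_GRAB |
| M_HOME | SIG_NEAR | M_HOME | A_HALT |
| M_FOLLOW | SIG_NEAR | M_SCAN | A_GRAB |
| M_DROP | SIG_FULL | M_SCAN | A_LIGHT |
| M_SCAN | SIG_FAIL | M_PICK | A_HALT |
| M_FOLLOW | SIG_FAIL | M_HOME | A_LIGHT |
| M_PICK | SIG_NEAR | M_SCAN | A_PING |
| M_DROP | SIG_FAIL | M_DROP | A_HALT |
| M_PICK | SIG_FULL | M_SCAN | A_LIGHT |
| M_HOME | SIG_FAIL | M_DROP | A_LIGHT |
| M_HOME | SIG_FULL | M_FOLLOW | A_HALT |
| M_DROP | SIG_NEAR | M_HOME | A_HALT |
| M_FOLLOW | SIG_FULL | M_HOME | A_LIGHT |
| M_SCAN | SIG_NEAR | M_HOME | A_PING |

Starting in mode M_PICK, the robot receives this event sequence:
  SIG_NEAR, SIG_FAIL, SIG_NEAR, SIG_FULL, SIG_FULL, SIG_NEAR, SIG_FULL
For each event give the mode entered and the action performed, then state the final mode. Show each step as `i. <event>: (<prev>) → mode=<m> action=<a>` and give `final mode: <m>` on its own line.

final mode: M_FOLLOW

1. SIG_NEAR: (M_PICK) → mode=M_SCAN action=A_PING
2. SIG_FAIL: (M_SCAN) → mode=M_PICK action=A_HALT
3. SIG_NEAR: (M_PICK) → mode=M_SCAN action=A_PING
4. SIG_FULL: (M_SCAN) → mode=M_SCAN action=A_GRAB
5. SIG_FULL: (M_SCAN) → mode=M_SCAN action=A_GRAB
6. SIG_NEAR: (M_SCAN) → mode=M_HOME action=A_PING
7. SIG_FULL: (M_HOME) → mode=M_FOLLOW action=A_HALT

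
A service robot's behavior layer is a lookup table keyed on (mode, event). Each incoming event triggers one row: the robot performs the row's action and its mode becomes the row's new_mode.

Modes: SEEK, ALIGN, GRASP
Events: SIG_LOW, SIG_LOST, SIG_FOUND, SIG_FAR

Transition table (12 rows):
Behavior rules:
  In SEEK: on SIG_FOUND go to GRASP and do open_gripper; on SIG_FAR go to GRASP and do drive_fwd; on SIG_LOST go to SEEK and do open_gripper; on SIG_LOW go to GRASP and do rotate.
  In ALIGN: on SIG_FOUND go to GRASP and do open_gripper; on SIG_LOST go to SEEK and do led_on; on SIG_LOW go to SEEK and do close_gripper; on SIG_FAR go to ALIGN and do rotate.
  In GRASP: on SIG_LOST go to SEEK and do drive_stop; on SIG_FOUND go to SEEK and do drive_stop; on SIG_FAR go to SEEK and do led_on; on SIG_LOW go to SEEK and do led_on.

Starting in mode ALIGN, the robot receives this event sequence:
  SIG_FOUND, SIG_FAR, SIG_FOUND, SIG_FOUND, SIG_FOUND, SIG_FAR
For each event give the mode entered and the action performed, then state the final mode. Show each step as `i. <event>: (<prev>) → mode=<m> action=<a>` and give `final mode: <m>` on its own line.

final mode: SEEK

1. SIG_FOUND: (ALIGN) → mode=GRASP action=open_gripper
2. SIG_FAR: (GRASP) → mode=SEEK action=led_on
3. SIG_FOUND: (SEEK) → mode=GRASP action=open_gripper
4. SIG_FOUND: (GRASP) → mode=SEEK action=drive_stop
5. SIG_FOUND: (SEEK) → mode=GRASP action=open_gripper
6. SIG_FAR: (GRASP) → mode=SEEK action=led_on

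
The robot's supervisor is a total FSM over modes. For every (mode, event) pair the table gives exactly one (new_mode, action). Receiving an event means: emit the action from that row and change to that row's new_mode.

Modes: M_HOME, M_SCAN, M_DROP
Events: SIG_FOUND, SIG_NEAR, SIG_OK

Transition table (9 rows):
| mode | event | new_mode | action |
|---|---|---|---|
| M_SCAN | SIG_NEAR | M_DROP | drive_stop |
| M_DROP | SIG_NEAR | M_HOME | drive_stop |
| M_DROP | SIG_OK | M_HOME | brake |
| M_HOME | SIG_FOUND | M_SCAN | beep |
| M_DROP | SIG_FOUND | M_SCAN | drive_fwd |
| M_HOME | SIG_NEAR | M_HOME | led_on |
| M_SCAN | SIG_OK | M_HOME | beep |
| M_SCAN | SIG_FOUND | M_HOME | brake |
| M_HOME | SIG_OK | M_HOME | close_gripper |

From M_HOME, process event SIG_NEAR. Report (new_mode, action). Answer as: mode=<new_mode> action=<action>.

mode=M_HOME action=led_on

current mode = M_HOME; filter table to that mode:
  (M_HOME, SIG_FOUND) → (M_SCAN, beep)
  (M_HOME, SIG_NEAR) → (M_HOME, led_on)  ← event matches
  (M_HOME, SIG_OK) → (M_HOME, close_gripper)
event = SIG_NEAR selects (M_HOME, led_on)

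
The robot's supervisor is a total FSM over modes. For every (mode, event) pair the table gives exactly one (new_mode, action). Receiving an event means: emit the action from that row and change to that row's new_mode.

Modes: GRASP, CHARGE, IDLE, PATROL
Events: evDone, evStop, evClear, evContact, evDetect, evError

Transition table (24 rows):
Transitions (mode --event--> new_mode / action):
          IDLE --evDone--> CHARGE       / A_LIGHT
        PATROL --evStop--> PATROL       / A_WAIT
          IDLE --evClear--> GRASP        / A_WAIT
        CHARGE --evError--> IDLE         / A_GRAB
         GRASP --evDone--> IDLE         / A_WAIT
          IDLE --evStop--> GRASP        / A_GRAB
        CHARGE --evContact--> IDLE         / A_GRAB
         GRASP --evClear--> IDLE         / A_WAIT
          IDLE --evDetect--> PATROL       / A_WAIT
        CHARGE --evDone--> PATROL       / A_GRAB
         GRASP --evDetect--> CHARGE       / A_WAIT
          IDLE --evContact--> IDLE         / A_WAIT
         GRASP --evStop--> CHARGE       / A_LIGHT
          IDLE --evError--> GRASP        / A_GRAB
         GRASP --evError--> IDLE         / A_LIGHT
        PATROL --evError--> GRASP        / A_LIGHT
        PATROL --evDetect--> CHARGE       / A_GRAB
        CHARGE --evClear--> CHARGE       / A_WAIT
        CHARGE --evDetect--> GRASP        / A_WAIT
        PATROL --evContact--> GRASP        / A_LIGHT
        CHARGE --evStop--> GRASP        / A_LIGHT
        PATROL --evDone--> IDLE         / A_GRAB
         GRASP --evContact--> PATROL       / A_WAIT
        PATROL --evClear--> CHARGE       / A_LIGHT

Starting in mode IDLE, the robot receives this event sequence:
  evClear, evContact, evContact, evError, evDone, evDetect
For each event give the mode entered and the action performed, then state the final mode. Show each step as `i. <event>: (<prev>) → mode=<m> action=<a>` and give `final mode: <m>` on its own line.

1. evClear: (IDLE) → mode=GRASP action=A_WAIT
2. evContact: (GRASP) → mode=PATROL action=A_WAIT
3. evContact: (PATROL) → mode=GRASP action=A_LIGHT
4. evError: (GRASP) → mode=IDLE action=A_LIGHT
5. evDone: (IDLE) → mode=CHARGE action=A_LIGHT
6. evDetect: (CHARGE) → mode=GRASP action=A_WAIT

final mode: GRASP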